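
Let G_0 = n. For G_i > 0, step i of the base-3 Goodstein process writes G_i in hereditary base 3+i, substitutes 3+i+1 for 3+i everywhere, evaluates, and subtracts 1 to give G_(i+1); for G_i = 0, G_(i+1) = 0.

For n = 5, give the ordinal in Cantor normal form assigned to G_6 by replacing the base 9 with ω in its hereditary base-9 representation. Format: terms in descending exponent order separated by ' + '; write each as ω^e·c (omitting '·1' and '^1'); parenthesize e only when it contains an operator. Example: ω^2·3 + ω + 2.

i=0: 5 = 3 + 2 (b=3); 3→4: 4 + 2 = 6; 6−1 = 5
i=1: 5 = 4 + 1 (b=4); 4→5: 5 + 1 = 6; 6−1 = 5
i=2: 5 = 5 (b=5); 5→6: 6 = 6; 6−1 = 5
i=3: 5 = 5 (b=6); 6→7: 5 = 5; 5−1 = 4
i=4: 4 = 4 (b=7); 7→8: 4 = 4; 4−1 = 3
i=5: 3 = 3 (b=8); 8→9: 3 = 3; 3−1 = 2
i=6: 2 = 2 (b=9); 9→10: 2 = 2; 2−1 = 1

2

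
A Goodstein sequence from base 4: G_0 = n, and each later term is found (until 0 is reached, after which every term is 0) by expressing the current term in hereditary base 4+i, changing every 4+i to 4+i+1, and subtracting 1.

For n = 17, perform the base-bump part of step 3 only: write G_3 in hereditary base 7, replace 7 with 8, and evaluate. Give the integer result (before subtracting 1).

44

(0) 17|_4 = 4^2 + 1 ↦ 5^2 + 1|_5 = 26 ⇒ 25
(1) 25|_5 = 5^2 ↦ 6^2|_6 = 36 ⇒ 35
(2) 35|_6 = 5·6 + 5 ↦ 5·7 + 5|_7 = 40 ⇒ 39
(3) 39|_7 = 5·7 + 4 ↦ 5·8 + 4|_8 = 44 ⇒ 43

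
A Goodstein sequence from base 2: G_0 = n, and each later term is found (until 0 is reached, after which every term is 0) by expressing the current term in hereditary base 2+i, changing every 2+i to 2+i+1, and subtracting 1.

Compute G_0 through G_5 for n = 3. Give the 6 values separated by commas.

step 0: 3 = 2 + 1; sub 3 for 2: 3 + 1; = 4; G_1 = 4−1 = 3
step 1: 3 = 3; sub 4 for 3: 4; = 4; G_2 = 4−1 = 3
step 2: 3 = 3; sub 5 for 4: 3; = 3; G_3 = 3−1 = 2
step 3: 2 = 2; sub 6 for 5: 2; = 2; G_4 = 2−1 = 1
step 4: 1 = 1; sub 7 for 6: 1; = 1; G_5 = 1−1 = 0

3, 3, 3, 2, 1, 0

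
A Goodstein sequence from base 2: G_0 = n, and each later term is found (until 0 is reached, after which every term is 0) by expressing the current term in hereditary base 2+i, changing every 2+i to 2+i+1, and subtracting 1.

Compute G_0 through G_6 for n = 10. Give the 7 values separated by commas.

10, 83, 1025, 15625, 279935, 4215754, 84073323

10 —HB2→ 2^(2 + 1) + 2 —bump→ 3^(3 + 1) + 3 = 84 —(−1)→ 83
83 —HB3→ 3^(3 + 1) + 2 —bump→ 4^(4 + 1) + 2 = 1026 —(−1)→ 1025
1025 —HB4→ 4^(4 + 1) + 1 —bump→ 5^(5 + 1) + 1 = 15626 —(−1)→ 15625
15625 —HB5→ 5^(5 + 1) —bump→ 6^(6 + 1) = 279936 —(−1)→ 279935
279935 —HB6→ 5·6^6 + 5·6^5 + 5·6^4 + 5·6^3 + 5·6^2 + 5·6 + 5 —bump→ 5·7^7 + 5·7^5 + 5·7^4 + 5·7^3 + 5·7^2 + 5·7 + 5 = 4215755 —(−1)→ 4215754
4215754 —HB7→ 5·7^7 + 5·7^5 + 5·7^4 + 5·7^3 + 5·7^2 + 5·7 + 4 —bump→ 5·8^8 + 5·8^5 + 5·8^4 + 5·8^3 + 5·8^2 + 5·8 + 4 = 84073324 —(−1)→ 84073323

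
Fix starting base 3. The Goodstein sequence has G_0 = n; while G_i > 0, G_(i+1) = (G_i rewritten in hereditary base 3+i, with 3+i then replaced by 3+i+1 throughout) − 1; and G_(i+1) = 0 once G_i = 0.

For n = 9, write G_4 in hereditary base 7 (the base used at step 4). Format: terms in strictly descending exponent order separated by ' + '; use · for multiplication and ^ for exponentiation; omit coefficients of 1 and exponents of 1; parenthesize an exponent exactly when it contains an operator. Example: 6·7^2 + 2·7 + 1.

i=0: 9 = 3^2 (b=3); 3→4: 4^2 = 16; 16−1 = 15
i=1: 15 = 3·4 + 3 (b=4); 4→5: 3·5 + 3 = 18; 18−1 = 17
i=2: 17 = 3·5 + 2 (b=5); 5→6: 3·6 + 2 = 20; 20−1 = 19
i=3: 19 = 3·6 + 1 (b=6); 6→7: 3·7 + 1 = 22; 22−1 = 21
i=4: 21 = 3·7 (b=7); 7→8: 3·8 = 24; 24−1 = 23

3·7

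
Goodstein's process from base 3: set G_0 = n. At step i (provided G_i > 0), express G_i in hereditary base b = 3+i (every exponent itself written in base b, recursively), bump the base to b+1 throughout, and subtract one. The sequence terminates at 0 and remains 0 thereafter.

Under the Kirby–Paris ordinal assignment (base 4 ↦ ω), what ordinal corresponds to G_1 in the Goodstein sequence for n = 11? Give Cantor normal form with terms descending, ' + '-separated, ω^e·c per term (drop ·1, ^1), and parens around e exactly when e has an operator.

G_0 = 11. HB_3(11) = 3^2 + 2. Bump = 18. G_1 = 17.
G_1 = 17. HB_4(17) = 4^2 + 1. Bump = 26. G_2 = 25.

ω^2 + 1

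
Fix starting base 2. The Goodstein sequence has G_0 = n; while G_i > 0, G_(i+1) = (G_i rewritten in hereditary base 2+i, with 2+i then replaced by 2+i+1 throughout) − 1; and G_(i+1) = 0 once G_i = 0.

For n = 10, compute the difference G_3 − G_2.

i=0: 10 = 2^(2 + 1) + 2 (b=2); 2→3: 3^(3 + 1) + 3 = 84; 84−1 = 83
i=1: 83 = 3^(3 + 1) + 2 (b=3); 3→4: 4^(4 + 1) + 2 = 1026; 1026−1 = 1025
i=2: 1025 = 4^(4 + 1) + 1 (b=4); 4→5: 5^(5 + 1) + 1 = 15626; 15626−1 = 15625

14600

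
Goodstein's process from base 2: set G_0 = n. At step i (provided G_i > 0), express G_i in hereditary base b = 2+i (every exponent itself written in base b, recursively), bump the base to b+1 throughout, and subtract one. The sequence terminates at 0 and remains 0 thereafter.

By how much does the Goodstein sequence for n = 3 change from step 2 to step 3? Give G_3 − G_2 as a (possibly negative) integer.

-1

base 2: 3 = 2 + 1; at 3: 3 + 1 = 4; next = 3
base 3: 3 = 3; at 4: 4 = 4; next = 3
base 4: 3 = 3; at 5: 3 = 3; next = 2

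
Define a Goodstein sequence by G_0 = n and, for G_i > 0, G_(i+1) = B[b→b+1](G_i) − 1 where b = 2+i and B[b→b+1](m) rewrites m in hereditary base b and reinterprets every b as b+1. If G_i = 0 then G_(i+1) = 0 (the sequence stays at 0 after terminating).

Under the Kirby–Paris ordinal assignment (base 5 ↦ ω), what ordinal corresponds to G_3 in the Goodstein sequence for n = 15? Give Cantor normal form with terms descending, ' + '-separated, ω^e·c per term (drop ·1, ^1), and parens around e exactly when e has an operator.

ω^(ω + 1) + ω^ω + 2

[0] 15 ≡ 2^(2 + 1) + 2^2 + 2 + 1 (base 2). Lift 3: 112. −1: 111.
[1] 111 ≡ 3^(3 + 1) + 3^3 + 3 (base 3). Lift 4: 1284. −1: 1283.
[2] 1283 ≡ 4^(4 + 1) + 4^4 + 3 (base 4). Lift 5: 18753. −1: 18752.
[3] 18752 ≡ 5^(5 + 1) + 5^5 + 2 (base 5). Lift 6: 326594. −1: 326593.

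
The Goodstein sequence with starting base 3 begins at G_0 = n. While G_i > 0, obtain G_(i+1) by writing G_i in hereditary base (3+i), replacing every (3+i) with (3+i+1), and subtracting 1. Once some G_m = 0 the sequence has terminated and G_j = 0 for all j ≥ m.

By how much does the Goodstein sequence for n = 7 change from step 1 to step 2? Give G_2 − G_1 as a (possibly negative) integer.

(0) 7|_3 = 2·3 + 1 ↦ 2·4 + 1|_4 = 9 ⇒ 8
(1) 8|_4 = 2·4 ↦ 2·5|_5 = 10 ⇒ 9

1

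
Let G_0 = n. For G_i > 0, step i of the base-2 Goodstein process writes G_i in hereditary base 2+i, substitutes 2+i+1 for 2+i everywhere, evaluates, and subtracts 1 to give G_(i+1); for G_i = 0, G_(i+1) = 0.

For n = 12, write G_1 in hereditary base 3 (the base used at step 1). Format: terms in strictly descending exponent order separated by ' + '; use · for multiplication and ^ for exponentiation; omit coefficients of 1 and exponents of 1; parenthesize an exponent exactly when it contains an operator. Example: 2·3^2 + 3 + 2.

3^(3 + 1) + 2·3^2 + 2·3 + 2

base 2: 12 = 2^(2 + 1) + 2^2; at 3: 3^(3 + 1) + 3^3 = 108; next = 107
base 3: 107 = 3^(3 + 1) + 2·3^2 + 2·3 + 2; at 4: 4^(4 + 1) + 2·4^2 + 2·4 + 2 = 1066; next = 1065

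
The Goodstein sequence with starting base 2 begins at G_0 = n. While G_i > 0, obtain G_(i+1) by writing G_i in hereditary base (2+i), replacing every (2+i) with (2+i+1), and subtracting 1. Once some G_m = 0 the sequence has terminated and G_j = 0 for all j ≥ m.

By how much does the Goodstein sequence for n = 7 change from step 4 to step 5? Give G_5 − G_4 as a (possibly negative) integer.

776886

[0] 7 ≡ 2^2 + 2 + 1 (base 2). Lift 3: 31. −1: 30.
[1] 30 ≡ 3^3 + 3 (base 3). Lift 4: 260. −1: 259.
[2] 259 ≡ 4^4 + 3 (base 4). Lift 5: 3128. −1: 3127.
[3] 3127 ≡ 5^5 + 2 (base 5). Lift 6: 46658. −1: 46657.
[4] 46657 ≡ 6^6 + 1 (base 6). Lift 7: 823544. −1: 823543.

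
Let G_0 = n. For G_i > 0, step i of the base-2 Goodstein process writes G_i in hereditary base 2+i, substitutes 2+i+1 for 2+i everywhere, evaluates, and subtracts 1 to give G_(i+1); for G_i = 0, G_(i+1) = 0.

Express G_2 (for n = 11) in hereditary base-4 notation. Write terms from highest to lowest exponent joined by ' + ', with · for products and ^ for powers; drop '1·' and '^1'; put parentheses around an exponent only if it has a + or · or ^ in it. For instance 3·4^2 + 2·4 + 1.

G_0 = 11. HB_2(11) = 2^(2 + 1) + 2 + 1. Bump = 85. G_1 = 84.
G_1 = 84. HB_3(84) = 3^(3 + 1) + 3. Bump = 1028. G_2 = 1027.

4^(4 + 1) + 3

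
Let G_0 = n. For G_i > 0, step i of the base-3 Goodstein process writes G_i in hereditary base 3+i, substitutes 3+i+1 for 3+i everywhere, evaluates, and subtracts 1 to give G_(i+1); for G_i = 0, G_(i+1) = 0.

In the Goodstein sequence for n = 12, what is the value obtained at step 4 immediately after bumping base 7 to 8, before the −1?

(0) 12|_3 = 3^2 + 3 ↦ 4^2 + 4|_4 = 20 ⇒ 19
(1) 19|_4 = 4^2 + 3 ↦ 5^2 + 3|_5 = 28 ⇒ 27
(2) 27|_5 = 5^2 + 2 ↦ 6^2 + 2|_6 = 38 ⇒ 37
(3) 37|_6 = 6^2 + 1 ↦ 7^2 + 1|_7 = 50 ⇒ 49

64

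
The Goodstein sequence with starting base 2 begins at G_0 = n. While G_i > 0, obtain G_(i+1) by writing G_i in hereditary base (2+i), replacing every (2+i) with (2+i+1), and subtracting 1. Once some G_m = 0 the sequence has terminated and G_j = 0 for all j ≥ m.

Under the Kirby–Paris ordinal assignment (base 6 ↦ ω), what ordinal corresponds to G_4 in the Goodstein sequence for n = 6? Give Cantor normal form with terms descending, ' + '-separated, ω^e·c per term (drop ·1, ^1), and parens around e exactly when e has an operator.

i=0: 6 = 2^2 + 2 (b=2); 2→3: 3^3 + 3 = 30; 30−1 = 29
i=1: 29 = 3^3 + 2 (b=3); 3→4: 4^4 + 2 = 258; 258−1 = 257
i=2: 257 = 4^4 + 1 (b=4); 4→5: 5^5 + 1 = 3126; 3126−1 = 3125
i=3: 3125 = 5^5 (b=5); 5→6: 6^6 = 46656; 46656−1 = 46655

ω^5·5 + ω^4·5 + ω^3·5 + ω^2·5 + ω·5 + 5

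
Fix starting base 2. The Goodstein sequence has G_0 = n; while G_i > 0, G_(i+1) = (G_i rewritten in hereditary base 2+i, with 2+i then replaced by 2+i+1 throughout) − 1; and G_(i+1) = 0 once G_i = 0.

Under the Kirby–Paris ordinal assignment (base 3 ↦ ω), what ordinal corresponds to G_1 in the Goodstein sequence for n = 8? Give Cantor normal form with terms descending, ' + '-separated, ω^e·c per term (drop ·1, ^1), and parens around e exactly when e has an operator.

G_0 = 8. HB_2(8) = 2^(2 + 1). Bump = 81. G_1 = 80.
G_1 = 80. HB_3(80) = 2·3^3 + 2·3^2 + 2·3 + 2. Bump = 554. G_2 = 553.

ω^ω·2 + ω^2·2 + ω·2 + 2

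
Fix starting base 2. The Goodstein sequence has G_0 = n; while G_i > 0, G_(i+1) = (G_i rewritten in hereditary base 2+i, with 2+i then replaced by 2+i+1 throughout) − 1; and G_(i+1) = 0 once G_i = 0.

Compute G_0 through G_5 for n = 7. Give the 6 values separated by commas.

[0] 7 ≡ 2^2 + 2 + 1 (base 2). Lift 3: 31. −1: 30.
[1] 30 ≡ 3^3 + 3 (base 3). Lift 4: 260. −1: 259.
[2] 259 ≡ 4^4 + 3 (base 4). Lift 5: 3128. −1: 3127.
[3] 3127 ≡ 5^5 + 2 (base 5). Lift 6: 46658. −1: 46657.
[4] 46657 ≡ 6^6 + 1 (base 6). Lift 7: 823544. −1: 823543.

7, 30, 259, 3127, 46657, 823543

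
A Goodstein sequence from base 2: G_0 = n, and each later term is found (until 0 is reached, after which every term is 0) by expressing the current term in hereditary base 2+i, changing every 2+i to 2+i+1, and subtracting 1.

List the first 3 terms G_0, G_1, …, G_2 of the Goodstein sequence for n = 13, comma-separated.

[0] 13 ≡ 2^(2 + 1) + 2^2 + 1 (base 2). Lift 3: 109. −1: 108.
[1] 108 ≡ 3^(3 + 1) + 3^3 (base 3). Lift 4: 1280. −1: 1279.

13, 108, 1279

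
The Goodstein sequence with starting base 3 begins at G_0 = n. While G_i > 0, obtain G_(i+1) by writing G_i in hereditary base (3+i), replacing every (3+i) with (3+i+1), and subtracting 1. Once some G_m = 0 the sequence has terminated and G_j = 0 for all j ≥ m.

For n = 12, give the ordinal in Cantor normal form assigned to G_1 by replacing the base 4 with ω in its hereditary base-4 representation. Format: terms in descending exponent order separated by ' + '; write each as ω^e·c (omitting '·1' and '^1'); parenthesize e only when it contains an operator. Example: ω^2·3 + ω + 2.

ω^2 + 3

12 —HB3→ 3^2 + 3 —bump→ 4^2 + 4 = 20 —(−1)→ 19
19 —HB4→ 4^2 + 3 —bump→ 5^2 + 3 = 28 —(−1)→ 27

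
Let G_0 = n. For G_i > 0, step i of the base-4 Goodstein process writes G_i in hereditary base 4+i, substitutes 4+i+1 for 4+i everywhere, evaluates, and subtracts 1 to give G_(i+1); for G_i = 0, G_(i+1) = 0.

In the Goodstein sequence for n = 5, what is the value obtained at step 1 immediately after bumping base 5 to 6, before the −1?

6

step 0: 5 = 4 + 1; sub 5 for 4: 5 + 1; = 6; G_1 = 6−1 = 5
step 1: 5 = 5; sub 6 for 5: 6; = 6; G_2 = 6−1 = 5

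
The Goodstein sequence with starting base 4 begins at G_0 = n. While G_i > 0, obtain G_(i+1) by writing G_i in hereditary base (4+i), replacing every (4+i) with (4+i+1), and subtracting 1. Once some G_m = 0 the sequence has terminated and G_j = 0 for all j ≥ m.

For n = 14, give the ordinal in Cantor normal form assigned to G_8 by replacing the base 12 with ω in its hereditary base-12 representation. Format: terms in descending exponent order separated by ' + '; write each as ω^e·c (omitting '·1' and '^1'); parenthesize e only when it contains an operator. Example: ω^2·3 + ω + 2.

base 4: 14 = 3·4 + 2; at 5: 3·5 + 2 = 17; next = 16
base 5: 16 = 3·5 + 1; at 6: 3·6 + 1 = 19; next = 18
base 6: 18 = 3·6; at 7: 3·7 = 21; next = 20
base 7: 20 = 2·7 + 6; at 8: 2·8 + 6 = 22; next = 21
base 8: 21 = 2·8 + 5; at 9: 2·9 + 5 = 23; next = 22
base 9: 22 = 2·9 + 4; at 10: 2·10 + 4 = 24; next = 23
base 10: 23 = 2·10 + 3; at 11: 2·11 + 3 = 25; next = 24
base 11: 24 = 2·11 + 2; at 12: 2·12 + 2 = 26; next = 25
base 12: 25 = 2·12 + 1; at 13: 2·13 + 1 = 27; next = 26

ω·2 + 1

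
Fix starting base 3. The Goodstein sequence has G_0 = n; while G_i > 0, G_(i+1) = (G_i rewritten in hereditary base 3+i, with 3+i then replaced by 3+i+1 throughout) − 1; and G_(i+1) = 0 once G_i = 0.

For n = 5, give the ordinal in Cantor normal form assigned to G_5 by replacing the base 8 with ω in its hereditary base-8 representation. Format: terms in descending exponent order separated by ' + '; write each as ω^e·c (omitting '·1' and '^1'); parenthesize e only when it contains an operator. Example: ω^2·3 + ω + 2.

3

5 —HB3→ 3 + 2 —bump→ 4 + 2 = 6 —(−1)→ 5
5 —HB4→ 4 + 1 —bump→ 5 + 1 = 6 —(−1)→ 5
5 —HB5→ 5 —bump→ 6 = 6 —(−1)→ 5
5 —HB6→ 5 —bump→ 5 = 5 —(−1)→ 4
4 —HB7→ 4 —bump→ 4 = 4 —(−1)→ 3
3 —HB8→ 3 —bump→ 3 = 3 —(−1)→ 2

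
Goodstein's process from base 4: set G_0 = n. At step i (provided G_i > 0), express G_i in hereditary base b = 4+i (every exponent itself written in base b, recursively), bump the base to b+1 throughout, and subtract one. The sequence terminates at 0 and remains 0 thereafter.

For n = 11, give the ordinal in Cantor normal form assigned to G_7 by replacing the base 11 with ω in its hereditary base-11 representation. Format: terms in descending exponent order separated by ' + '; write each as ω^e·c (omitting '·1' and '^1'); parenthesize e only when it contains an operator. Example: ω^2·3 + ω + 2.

ω + 4

G_0 = 11. HB_4(11) = 2·4 + 3. Bump = 13. G_1 = 12.
G_1 = 12. HB_5(12) = 2·5 + 2. Bump = 14. G_2 = 13.
G_2 = 13. HB_6(13) = 2·6 + 1. Bump = 15. G_3 = 14.
G_3 = 14. HB_7(14) = 2·7. Bump = 16. G_4 = 15.
G_4 = 15. HB_8(15) = 8 + 7. Bump = 16. G_5 = 15.
G_5 = 15. HB_9(15) = 9 + 6. Bump = 16. G_6 = 15.
G_6 = 15. HB_10(15) = 10 + 5. Bump = 16. G_7 = 15.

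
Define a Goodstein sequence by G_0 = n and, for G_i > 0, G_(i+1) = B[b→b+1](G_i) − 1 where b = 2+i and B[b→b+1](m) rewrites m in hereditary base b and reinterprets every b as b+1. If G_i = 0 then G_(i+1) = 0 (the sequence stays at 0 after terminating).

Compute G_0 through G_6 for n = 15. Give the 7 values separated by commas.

i=0: 15 = 2^(2 + 1) + 2^2 + 2 + 1 (b=2); 2→3: 3^(3 + 1) + 3^3 + 3 + 1 = 112; 112−1 = 111
i=1: 111 = 3^(3 + 1) + 3^3 + 3 (b=3); 3→4: 4^(4 + 1) + 4^4 + 4 = 1284; 1284−1 = 1283
i=2: 1283 = 4^(4 + 1) + 4^4 + 3 (b=4); 4→5: 5^(5 + 1) + 5^5 + 3 = 18753; 18753−1 = 18752
i=3: 18752 = 5^(5 + 1) + 5^5 + 2 (b=5); 5→6: 6^(6 + 1) + 6^6 + 2 = 326594; 326594−1 = 326593
i=4: 326593 = 6^(6 + 1) + 6^6 + 1 (b=6); 6→7: 7^(7 + 1) + 7^7 + 1 = 6588345; 6588345−1 = 6588344
i=5: 6588344 = 7^(7 + 1) + 7^7 (b=7); 7→8: 8^(8 + 1) + 8^8 = 150994944; 150994944−1 = 150994943

15, 111, 1283, 18752, 326593, 6588344, 150994943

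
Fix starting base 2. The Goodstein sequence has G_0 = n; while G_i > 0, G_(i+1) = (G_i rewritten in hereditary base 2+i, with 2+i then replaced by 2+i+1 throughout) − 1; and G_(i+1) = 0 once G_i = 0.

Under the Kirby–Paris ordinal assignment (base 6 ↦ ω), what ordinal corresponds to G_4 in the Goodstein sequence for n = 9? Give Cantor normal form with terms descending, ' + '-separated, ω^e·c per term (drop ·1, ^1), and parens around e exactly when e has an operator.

step 0: 9 = 2^(2 + 1) + 1; sub 3 for 2: 3^(3 + 1) + 1; = 82; G_1 = 82−1 = 81
step 1: 81 = 3^(3 + 1); sub 4 for 3: 4^(4 + 1); = 1024; G_2 = 1024−1 = 1023
step 2: 1023 = 3·4^4 + 3·4^3 + 3·4^2 + 3·4 + 3; sub 5 for 4: 3·5^5 + 3·5^3 + 3·5^2 + 3·5 + 3; = 9843; G_3 = 9843−1 = 9842
step 3: 9842 = 3·5^5 + 3·5^3 + 3·5^2 + 3·5 + 2; sub 6 for 5: 3·6^6 + 3·6^3 + 3·6^2 + 3·6 + 2; = 140744; G_4 = 140744−1 = 140743

ω^ω·3 + ω^3·3 + ω^2·3 + ω·3 + 1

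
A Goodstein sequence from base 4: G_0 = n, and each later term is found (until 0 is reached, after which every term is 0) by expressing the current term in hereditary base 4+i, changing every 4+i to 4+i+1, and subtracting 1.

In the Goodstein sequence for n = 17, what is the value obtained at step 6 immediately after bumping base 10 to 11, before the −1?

step 0: 17 = 4^2 + 1; sub 5 for 4: 5^2 + 1; = 26; G_1 = 26−1 = 25
step 1: 25 = 5^2; sub 6 for 5: 6^2; = 36; G_2 = 36−1 = 35
step 2: 35 = 5·6 + 5; sub 7 for 6: 5·7 + 5; = 40; G_3 = 40−1 = 39
step 3: 39 = 5·7 + 4; sub 8 for 7: 5·8 + 4; = 44; G_4 = 44−1 = 43
step 4: 43 = 5·8 + 3; sub 9 for 8: 5·9 + 3; = 48; G_5 = 48−1 = 47
step 5: 47 = 5·9 + 2; sub 10 for 9: 5·10 + 2; = 52; G_6 = 52−1 = 51
step 6: 51 = 5·10 + 1; sub 11 for 10: 5·11 + 1; = 56; G_7 = 56−1 = 55

56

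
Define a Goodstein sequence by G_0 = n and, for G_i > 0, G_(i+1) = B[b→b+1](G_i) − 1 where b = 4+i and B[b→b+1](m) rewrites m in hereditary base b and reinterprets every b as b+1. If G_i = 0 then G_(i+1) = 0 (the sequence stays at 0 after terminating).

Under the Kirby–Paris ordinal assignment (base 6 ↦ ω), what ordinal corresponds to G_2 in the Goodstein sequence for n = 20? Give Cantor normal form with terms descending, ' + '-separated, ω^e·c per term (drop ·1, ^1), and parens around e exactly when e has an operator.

ω^2 + 3

step 0: 20 = 4^2 + 4; sub 5 for 4: 5^2 + 5; = 30; G_1 = 30−1 = 29
step 1: 29 = 5^2 + 4; sub 6 for 5: 6^2 + 4; = 40; G_2 = 40−1 = 39
step 2: 39 = 6^2 + 3; sub 7 for 6: 7^2 + 3; = 52; G_3 = 52−1 = 51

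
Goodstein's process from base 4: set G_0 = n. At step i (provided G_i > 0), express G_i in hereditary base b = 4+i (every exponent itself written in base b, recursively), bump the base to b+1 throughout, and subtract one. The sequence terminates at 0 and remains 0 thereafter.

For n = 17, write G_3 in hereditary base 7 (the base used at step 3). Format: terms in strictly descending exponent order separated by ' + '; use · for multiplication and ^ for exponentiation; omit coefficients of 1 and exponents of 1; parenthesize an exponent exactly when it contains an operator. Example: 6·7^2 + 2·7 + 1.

step 0: 17 = 4^2 + 1; sub 5 for 4: 5^2 + 1; = 26; G_1 = 26−1 = 25
step 1: 25 = 5^2; sub 6 for 5: 6^2; = 36; G_2 = 36−1 = 35
step 2: 35 = 5·6 + 5; sub 7 for 6: 5·7 + 5; = 40; G_3 = 40−1 = 39

5·7 + 4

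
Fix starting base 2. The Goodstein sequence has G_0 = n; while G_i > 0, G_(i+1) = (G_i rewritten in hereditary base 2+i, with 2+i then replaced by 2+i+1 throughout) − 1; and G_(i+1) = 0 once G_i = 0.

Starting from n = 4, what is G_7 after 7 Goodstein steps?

G_0 = 4. HB_2(4) = 2^2. Bump = 27. G_1 = 26.
G_1 = 26. HB_3(26) = 2·3^2 + 2·3 + 2. Bump = 42. G_2 = 41.
G_2 = 41. HB_4(41) = 2·4^2 + 2·4 + 1. Bump = 61. G_3 = 60.
G_3 = 60. HB_5(60) = 2·5^2 + 2·5. Bump = 84. G_4 = 83.
G_4 = 83. HB_6(83) = 2·6^2 + 6 + 5. Bump = 110. G_5 = 109.
G_5 = 109. HB_7(109) = 2·7^2 + 7 + 4. Bump = 140. G_6 = 139.
G_6 = 139. HB_8(139) = 2·8^2 + 8 + 3. Bump = 174. G_7 = 173.

173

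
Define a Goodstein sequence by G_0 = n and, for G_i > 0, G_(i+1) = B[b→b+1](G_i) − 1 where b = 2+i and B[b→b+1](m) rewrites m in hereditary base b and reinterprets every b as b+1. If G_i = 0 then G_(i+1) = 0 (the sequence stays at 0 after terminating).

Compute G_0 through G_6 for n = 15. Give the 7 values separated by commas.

[0] 15 ≡ 2^(2 + 1) + 2^2 + 2 + 1 (base 2). Lift 3: 112. −1: 111.
[1] 111 ≡ 3^(3 + 1) + 3^3 + 3 (base 3). Lift 4: 1284. −1: 1283.
[2] 1283 ≡ 4^(4 + 1) + 4^4 + 3 (base 4). Lift 5: 18753. −1: 18752.
[3] 18752 ≡ 5^(5 + 1) + 5^5 + 2 (base 5). Lift 6: 326594. −1: 326593.
[4] 326593 ≡ 6^(6 + 1) + 6^6 + 1 (base 6). Lift 7: 6588345. −1: 6588344.
[5] 6588344 ≡ 7^(7 + 1) + 7^7 (base 7). Lift 8: 150994944. −1: 150994943.

15, 111, 1283, 18752, 326593, 6588344, 150994943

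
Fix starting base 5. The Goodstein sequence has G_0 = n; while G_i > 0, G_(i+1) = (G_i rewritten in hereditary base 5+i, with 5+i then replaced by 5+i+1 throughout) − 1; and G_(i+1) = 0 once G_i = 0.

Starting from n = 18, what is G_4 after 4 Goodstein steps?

26

(0) 18|_5 = 3·5 + 3 ↦ 3·6 + 3|_6 = 21 ⇒ 20
(1) 20|_6 = 3·6 + 2 ↦ 3·7 + 2|_7 = 23 ⇒ 22
(2) 22|_7 = 3·7 + 1 ↦ 3·8 + 1|_8 = 25 ⇒ 24
(3) 24|_8 = 3·8 ↦ 3·9|_9 = 27 ⇒ 26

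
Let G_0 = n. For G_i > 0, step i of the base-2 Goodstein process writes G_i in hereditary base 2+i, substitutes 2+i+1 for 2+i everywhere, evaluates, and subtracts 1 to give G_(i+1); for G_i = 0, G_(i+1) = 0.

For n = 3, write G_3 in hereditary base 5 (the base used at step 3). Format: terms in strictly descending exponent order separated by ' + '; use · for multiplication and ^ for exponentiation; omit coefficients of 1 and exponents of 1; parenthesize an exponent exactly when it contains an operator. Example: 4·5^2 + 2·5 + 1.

2

G_0=3  [base 2] 2 + 1  →[2↦3]→  3 + 1 = 4  −1 ⇒ G_1=3
G_1=3  [base 3] 3  →[3↦4]→  4 = 4  −1 ⇒ G_2=3
G_2=3  [base 4] 3  →[4↦5]→  3 = 3  −1 ⇒ G_3=2
G_3=2  [base 5] 2  →[5↦6]→  2 = 2  −1 ⇒ G_4=1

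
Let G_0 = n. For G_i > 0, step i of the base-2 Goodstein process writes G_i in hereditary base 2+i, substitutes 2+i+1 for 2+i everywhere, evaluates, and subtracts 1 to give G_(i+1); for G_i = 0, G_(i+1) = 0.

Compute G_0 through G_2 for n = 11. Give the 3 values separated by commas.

11, 84, 1027

(0) 11|_2 = 2^(2 + 1) + 2 + 1 ↦ 3^(3 + 1) + 3 + 1|_3 = 85 ⇒ 84
(1) 84|_3 = 3^(3 + 1) + 3 ↦ 4^(4 + 1) + 4|_4 = 1028 ⇒ 1027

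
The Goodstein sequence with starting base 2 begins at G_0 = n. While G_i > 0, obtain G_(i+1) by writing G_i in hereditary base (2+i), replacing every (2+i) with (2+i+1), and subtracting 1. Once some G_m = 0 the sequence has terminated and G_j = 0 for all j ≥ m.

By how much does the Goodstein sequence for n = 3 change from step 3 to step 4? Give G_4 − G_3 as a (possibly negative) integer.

3 —HB2→ 2 + 1 —bump→ 3 + 1 = 4 —(−1)→ 3
3 —HB3→ 3 —bump→ 4 = 4 —(−1)→ 3
3 —HB4→ 3 —bump→ 3 = 3 —(−1)→ 2
2 —HB5→ 2 —bump→ 2 = 2 —(−1)→ 1

-1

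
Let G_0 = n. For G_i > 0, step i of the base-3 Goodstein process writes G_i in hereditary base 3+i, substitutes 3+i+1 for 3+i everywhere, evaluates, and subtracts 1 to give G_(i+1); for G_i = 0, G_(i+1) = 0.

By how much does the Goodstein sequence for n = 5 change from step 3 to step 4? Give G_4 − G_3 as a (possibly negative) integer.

-1

[0] 5 ≡ 3 + 2 (base 3). Lift 4: 6. −1: 5.
[1] 5 ≡ 4 + 1 (base 4). Lift 5: 6. −1: 5.
[2] 5 ≡ 5 (base 5). Lift 6: 6. −1: 5.
[3] 5 ≡ 5 (base 6). Lift 7: 5. −1: 4.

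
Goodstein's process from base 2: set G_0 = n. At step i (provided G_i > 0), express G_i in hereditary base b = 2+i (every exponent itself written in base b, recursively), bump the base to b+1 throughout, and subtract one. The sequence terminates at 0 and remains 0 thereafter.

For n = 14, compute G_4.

(0) 14|_2 = 2^(2 + 1) + 2^2 + 2 ↦ 3^(3 + 1) + 3^3 + 3|_3 = 111 ⇒ 110
(1) 110|_3 = 3^(3 + 1) + 3^3 + 2 ↦ 4^(4 + 1) + 4^4 + 2|_4 = 1282 ⇒ 1281
(2) 1281|_4 = 4^(4 + 1) + 4^4 + 1 ↦ 5^(5 + 1) + 5^5 + 1|_5 = 18751 ⇒ 18750
(3) 18750|_5 = 5^(5 + 1) + 5^5 ↦ 6^(6 + 1) + 6^6|_6 = 326592 ⇒ 326591
(4) 326591|_6 = 6^(6 + 1) + 5·6^5 + 5·6^4 + 5·6^3 + 5·6^2 + 5·6 + 5 ↦ 7^(7 + 1) + 5·7^5 + 5·7^4 + 5·7^3 + 5·7^2 + 5·7 + 5|_7 = 5862841 ⇒ 5862840

326591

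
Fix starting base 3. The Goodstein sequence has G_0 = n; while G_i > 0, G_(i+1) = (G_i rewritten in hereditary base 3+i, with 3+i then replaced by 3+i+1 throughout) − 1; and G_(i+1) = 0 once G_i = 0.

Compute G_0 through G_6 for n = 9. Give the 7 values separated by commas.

9, 15, 17, 19, 21, 23, 24

(0) 9|_3 = 3^2 ↦ 4^2|_4 = 16 ⇒ 15
(1) 15|_4 = 3·4 + 3 ↦ 3·5 + 3|_5 = 18 ⇒ 17
(2) 17|_5 = 3·5 + 2 ↦ 3·6 + 2|_6 = 20 ⇒ 19
(3) 19|_6 = 3·6 + 1 ↦ 3·7 + 1|_7 = 22 ⇒ 21
(4) 21|_7 = 3·7 ↦ 3·8|_8 = 24 ⇒ 23
(5) 23|_8 = 2·8 + 7 ↦ 2·9 + 7|_9 = 25 ⇒ 24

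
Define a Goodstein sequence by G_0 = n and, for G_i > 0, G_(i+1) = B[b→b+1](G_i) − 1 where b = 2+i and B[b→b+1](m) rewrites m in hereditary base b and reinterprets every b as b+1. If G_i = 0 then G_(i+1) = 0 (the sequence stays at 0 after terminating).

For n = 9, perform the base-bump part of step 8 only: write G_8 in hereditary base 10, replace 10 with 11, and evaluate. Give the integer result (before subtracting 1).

(0) 9|_2 = 2^(2 + 1) + 1 ↦ 3^(3 + 1) + 1|_3 = 82 ⇒ 81
(1) 81|_3 = 3^(3 + 1) ↦ 4^(4 + 1)|_4 = 1024 ⇒ 1023
(2) 1023|_4 = 3·4^4 + 3·4^3 + 3·4^2 + 3·4 + 3 ↦ 3·5^5 + 3·5^3 + 3·5^2 + 3·5 + 3|_5 = 9843 ⇒ 9842
(3) 9842|_5 = 3·5^5 + 3·5^3 + 3·5^2 + 3·5 + 2 ↦ 3·6^6 + 3·6^3 + 3·6^2 + 3·6 + 2|_6 = 140744 ⇒ 140743
(4) 140743|_6 = 3·6^6 + 3·6^3 + 3·6^2 + 3·6 + 1 ↦ 3·7^7 + 3·7^3 + 3·7^2 + 3·7 + 1|_7 = 2471827 ⇒ 2471826
(5) 2471826|_7 = 3·7^7 + 3·7^3 + 3·7^2 + 3·7 ↦ 3·8^8 + 3·8^3 + 3·8^2 + 3·8|_8 = 50333400 ⇒ 50333399
(6) 50333399|_8 = 3·8^8 + 3·8^3 + 3·8^2 + 2·8 + 7 ↦ 3·9^9 + 3·9^3 + 3·9^2 + 2·9 + 7|_9 = 1162263922 ⇒ 1162263921
(7) 1162263921|_9 = 3·9^9 + 3·9^3 + 3·9^2 + 2·9 + 6 ↦ 3·10^10 + 3·10^3 + 3·10^2 + 2·10 + 6|_10 = 30000003326 ⇒ 30000003325
(8) 30000003325|_10 = 3·10^10 + 3·10^3 + 3·10^2 + 2·10 + 5 ↦ 3·11^11 + 3·11^3 + 3·11^2 + 2·11 + 5|_11 = 855935016216 ⇒ 855935016215

855935016216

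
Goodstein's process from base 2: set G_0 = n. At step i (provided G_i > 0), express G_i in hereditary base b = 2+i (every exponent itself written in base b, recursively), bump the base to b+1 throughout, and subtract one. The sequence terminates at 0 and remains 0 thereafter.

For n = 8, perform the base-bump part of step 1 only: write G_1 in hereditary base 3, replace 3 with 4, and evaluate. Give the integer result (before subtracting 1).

554

step 0: 8 = 2^(2 + 1); sub 3 for 2: 3^(3 + 1); = 81; G_1 = 81−1 = 80
step 1: 80 = 2·3^3 + 2·3^2 + 2·3 + 2; sub 4 for 3: 2·4^4 + 2·4^2 + 2·4 + 2; = 554; G_2 = 554−1 = 553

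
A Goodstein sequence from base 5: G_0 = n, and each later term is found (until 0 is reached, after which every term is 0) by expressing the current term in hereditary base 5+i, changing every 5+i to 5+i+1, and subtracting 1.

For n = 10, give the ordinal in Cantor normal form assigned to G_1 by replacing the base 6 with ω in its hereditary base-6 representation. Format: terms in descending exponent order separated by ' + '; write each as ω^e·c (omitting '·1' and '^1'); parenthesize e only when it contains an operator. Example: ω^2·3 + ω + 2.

(0) 10|_5 = 2·5 ↦ 2·6|_6 = 12 ⇒ 11
(1) 11|_6 = 6 + 5 ↦ 7 + 5|_7 = 12 ⇒ 11

ω + 5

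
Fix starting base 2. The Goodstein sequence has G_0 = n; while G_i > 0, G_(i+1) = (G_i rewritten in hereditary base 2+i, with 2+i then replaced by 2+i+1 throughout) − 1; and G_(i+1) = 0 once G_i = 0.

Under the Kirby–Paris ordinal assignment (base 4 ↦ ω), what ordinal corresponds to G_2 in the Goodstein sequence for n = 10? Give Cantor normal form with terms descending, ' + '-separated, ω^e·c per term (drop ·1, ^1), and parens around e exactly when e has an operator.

G_0=10  [base 2] 2^(2 + 1) + 2  →[2↦3]→  3^(3 + 1) + 3 = 84  −1 ⇒ G_1=83
G_1=83  [base 3] 3^(3 + 1) + 2  →[3↦4]→  4^(4 + 1) + 2 = 1026  −1 ⇒ G_2=1025
G_2=1025  [base 4] 4^(4 + 1) + 1  →[4↦5]→  5^(5 + 1) + 1 = 15626  −1 ⇒ G_3=15625

ω^(ω + 1) + 1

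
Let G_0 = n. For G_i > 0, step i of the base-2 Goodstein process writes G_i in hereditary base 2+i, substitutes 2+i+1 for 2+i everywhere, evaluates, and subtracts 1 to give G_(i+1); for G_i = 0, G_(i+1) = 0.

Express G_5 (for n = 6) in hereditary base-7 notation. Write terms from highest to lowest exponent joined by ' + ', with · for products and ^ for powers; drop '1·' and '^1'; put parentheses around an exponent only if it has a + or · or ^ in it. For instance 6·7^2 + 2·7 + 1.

5·7^5 + 5·7^4 + 5·7^3 + 5·7^2 + 5·7 + 4

step 0: 6 = 2^2 + 2; sub 3 for 2: 3^3 + 3; = 30; G_1 = 30−1 = 29
step 1: 29 = 3^3 + 2; sub 4 for 3: 4^4 + 2; = 258; G_2 = 258−1 = 257
step 2: 257 = 4^4 + 1; sub 5 for 4: 5^5 + 1; = 3126; G_3 = 3126−1 = 3125
step 3: 3125 = 5^5; sub 6 for 5: 6^6; = 46656; G_4 = 46656−1 = 46655
step 4: 46655 = 5·6^5 + 5·6^4 + 5·6^3 + 5·6^2 + 5·6 + 5; sub 7 for 6: 5·7^5 + 5·7^4 + 5·7^3 + 5·7^2 + 5·7 + 5; = 98040; G_5 = 98040−1 = 98039
step 5: 98039 = 5·7^5 + 5·7^4 + 5·7^3 + 5·7^2 + 5·7 + 4; sub 8 for 7: 5·8^5 + 5·8^4 + 5·8^3 + 5·8^2 + 5·8 + 4; = 187244; G_6 = 187244−1 = 187243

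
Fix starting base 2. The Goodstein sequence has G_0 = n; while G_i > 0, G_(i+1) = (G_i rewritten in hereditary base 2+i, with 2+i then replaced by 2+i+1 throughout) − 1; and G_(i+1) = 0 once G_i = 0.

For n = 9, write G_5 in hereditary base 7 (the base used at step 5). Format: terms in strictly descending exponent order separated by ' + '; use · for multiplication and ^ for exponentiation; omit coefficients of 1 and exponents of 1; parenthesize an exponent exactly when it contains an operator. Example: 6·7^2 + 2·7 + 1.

3·7^7 + 3·7^3 + 3·7^2 + 3·7

9 —HB2→ 2^(2 + 1) + 1 —bump→ 3^(3 + 1) + 1 = 82 —(−1)→ 81
81 —HB3→ 3^(3 + 1) —bump→ 4^(4 + 1) = 1024 —(−1)→ 1023
1023 —HB4→ 3·4^4 + 3·4^3 + 3·4^2 + 3·4 + 3 —bump→ 3·5^5 + 3·5^3 + 3·5^2 + 3·5 + 3 = 9843 —(−1)→ 9842
9842 —HB5→ 3·5^5 + 3·5^3 + 3·5^2 + 3·5 + 2 —bump→ 3·6^6 + 3·6^3 + 3·6^2 + 3·6 + 2 = 140744 —(−1)→ 140743
140743 —HB6→ 3·6^6 + 3·6^3 + 3·6^2 + 3·6 + 1 —bump→ 3·7^7 + 3·7^3 + 3·7^2 + 3·7 + 1 = 2471827 —(−1)→ 2471826
2471826 —HB7→ 3·7^7 + 3·7^3 + 3·7^2 + 3·7 —bump→ 3·8^8 + 3·8^3 + 3·8^2 + 3·8 = 50333400 —(−1)→ 50333399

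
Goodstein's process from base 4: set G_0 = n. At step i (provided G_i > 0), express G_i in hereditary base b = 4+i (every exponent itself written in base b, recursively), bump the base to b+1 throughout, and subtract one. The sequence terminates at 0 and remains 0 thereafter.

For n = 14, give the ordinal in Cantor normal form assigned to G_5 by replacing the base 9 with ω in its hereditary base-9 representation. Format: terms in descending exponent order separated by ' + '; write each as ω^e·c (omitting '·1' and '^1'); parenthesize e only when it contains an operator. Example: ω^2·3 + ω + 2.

i=0: 14 = 3·4 + 2 (b=4); 4→5: 3·5 + 2 = 17; 17−1 = 16
i=1: 16 = 3·5 + 1 (b=5); 5→6: 3·6 + 1 = 19; 19−1 = 18
i=2: 18 = 3·6 (b=6); 6→7: 3·7 = 21; 21−1 = 20
i=3: 20 = 2·7 + 6 (b=7); 7→8: 2·8 + 6 = 22; 22−1 = 21
i=4: 21 = 2·8 + 5 (b=8); 8→9: 2·9 + 5 = 23; 23−1 = 22
i=5: 22 = 2·9 + 4 (b=9); 9→10: 2·10 + 4 = 24; 24−1 = 23

ω·2 + 4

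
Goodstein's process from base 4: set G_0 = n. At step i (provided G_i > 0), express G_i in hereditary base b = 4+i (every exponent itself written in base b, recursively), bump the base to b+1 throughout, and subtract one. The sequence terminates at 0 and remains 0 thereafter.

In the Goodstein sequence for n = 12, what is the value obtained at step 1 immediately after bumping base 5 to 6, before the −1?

12 —HB4→ 3·4 —bump→ 3·5 = 15 —(−1)→ 14
14 —HB5→ 2·5 + 4 —bump→ 2·6 + 4 = 16 —(−1)→ 15

16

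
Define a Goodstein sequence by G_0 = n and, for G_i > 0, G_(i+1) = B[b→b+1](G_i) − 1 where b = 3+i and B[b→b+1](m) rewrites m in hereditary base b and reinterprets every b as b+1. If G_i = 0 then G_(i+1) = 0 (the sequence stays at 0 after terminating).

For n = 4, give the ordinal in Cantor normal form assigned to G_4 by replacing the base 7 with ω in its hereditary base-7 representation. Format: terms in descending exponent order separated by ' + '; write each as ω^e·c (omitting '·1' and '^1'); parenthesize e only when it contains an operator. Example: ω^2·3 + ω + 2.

2

G_0 = 4. HB_3(4) = 3 + 1. Bump = 5. G_1 = 4.
G_1 = 4. HB_4(4) = 4. Bump = 5. G_2 = 4.
G_2 = 4. HB_5(4) = 4. Bump = 4. G_3 = 3.
G_3 = 3. HB_6(3) = 3. Bump = 3. G_4 = 2.
G_4 = 2. HB_7(2) = 2. Bump = 2. G_5 = 1.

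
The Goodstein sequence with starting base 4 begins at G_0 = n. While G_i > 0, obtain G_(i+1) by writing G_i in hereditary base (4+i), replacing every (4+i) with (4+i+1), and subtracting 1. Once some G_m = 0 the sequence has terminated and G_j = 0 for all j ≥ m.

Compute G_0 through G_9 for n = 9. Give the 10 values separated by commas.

9, 10, 11, 11, 11, 11, 11, 11, 11, 10

i=0: 9 = 2·4 + 1 (b=4); 4→5: 2·5 + 1 = 11; 11−1 = 10
i=1: 10 = 2·5 (b=5); 5→6: 2·6 = 12; 12−1 = 11
i=2: 11 = 6 + 5 (b=6); 6→7: 7 + 5 = 12; 12−1 = 11
i=3: 11 = 7 + 4 (b=7); 7→8: 8 + 4 = 12; 12−1 = 11
i=4: 11 = 8 + 3 (b=8); 8→9: 9 + 3 = 12; 12−1 = 11
i=5: 11 = 9 + 2 (b=9); 9→10: 10 + 2 = 12; 12−1 = 11
i=6: 11 = 10 + 1 (b=10); 10→11: 11 + 1 = 12; 12−1 = 11
i=7: 11 = 11 (b=11); 11→12: 12 = 12; 12−1 = 11
i=8: 11 = 11 (b=12); 12→13: 11 = 11; 11−1 = 10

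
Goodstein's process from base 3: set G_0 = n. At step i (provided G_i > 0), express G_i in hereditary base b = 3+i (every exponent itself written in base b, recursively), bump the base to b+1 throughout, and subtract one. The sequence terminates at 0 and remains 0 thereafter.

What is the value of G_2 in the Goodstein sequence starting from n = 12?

i=0: 12 = 3^2 + 3 (b=3); 3→4: 4^2 + 4 = 20; 20−1 = 19
i=1: 19 = 4^2 + 3 (b=4); 4→5: 5^2 + 3 = 28; 28−1 = 27
i=2: 27 = 5^2 + 2 (b=5); 5→6: 6^2 + 2 = 38; 38−1 = 37

27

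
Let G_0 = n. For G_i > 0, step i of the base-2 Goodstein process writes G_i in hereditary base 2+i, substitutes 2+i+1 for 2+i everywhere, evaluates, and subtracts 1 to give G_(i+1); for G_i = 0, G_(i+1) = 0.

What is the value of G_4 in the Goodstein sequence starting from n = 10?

279935

(0) 10|_2 = 2^(2 + 1) + 2 ↦ 3^(3 + 1) + 3|_3 = 84 ⇒ 83
(1) 83|_3 = 3^(3 + 1) + 2 ↦ 4^(4 + 1) + 2|_4 = 1026 ⇒ 1025
(2) 1025|_4 = 4^(4 + 1) + 1 ↦ 5^(5 + 1) + 1|_5 = 15626 ⇒ 15625
(3) 15625|_5 = 5^(5 + 1) ↦ 6^(6 + 1)|_6 = 279936 ⇒ 279935
(4) 279935|_6 = 5·6^6 + 5·6^5 + 5·6^4 + 5·6^3 + 5·6^2 + 5·6 + 5 ↦ 5·7^7 + 5·7^5 + 5·7^4 + 5·7^3 + 5·7^2 + 5·7 + 5|_7 = 4215755 ⇒ 4215754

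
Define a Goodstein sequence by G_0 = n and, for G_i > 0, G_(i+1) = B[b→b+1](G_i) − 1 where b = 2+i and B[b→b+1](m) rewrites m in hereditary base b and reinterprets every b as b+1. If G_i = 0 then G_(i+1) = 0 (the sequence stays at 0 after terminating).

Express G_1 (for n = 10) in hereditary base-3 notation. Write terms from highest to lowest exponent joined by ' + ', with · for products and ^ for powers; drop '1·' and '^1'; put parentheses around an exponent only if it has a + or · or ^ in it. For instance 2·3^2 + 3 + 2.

base 2: 10 = 2^(2 + 1) + 2; at 3: 3^(3 + 1) + 3 = 84; next = 83
base 3: 83 = 3^(3 + 1) + 2; at 4: 4^(4 + 1) + 2 = 1026; next = 1025

3^(3 + 1) + 2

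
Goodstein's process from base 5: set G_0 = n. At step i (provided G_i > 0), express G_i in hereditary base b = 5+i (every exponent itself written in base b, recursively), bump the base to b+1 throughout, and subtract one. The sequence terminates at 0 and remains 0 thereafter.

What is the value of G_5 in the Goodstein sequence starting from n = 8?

7

[0] 8 ≡ 5 + 3 (base 5). Lift 6: 9. −1: 8.
[1] 8 ≡ 6 + 2 (base 6). Lift 7: 9. −1: 8.
[2] 8 ≡ 7 + 1 (base 7). Lift 8: 9. −1: 8.
[3] 8 ≡ 8 (base 8). Lift 9: 9. −1: 8.
[4] 8 ≡ 8 (base 9). Lift 10: 8. −1: 7.
[5] 7 ≡ 7 (base 10). Lift 11: 7. −1: 6.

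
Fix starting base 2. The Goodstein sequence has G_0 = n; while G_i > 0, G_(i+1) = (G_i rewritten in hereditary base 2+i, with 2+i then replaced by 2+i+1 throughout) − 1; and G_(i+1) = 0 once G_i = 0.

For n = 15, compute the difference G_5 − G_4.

i=0: 15 = 2^(2 + 1) + 2^2 + 2 + 1 (b=2); 2→3: 3^(3 + 1) + 3^3 + 3 + 1 = 112; 112−1 = 111
i=1: 111 = 3^(3 + 1) + 3^3 + 3 (b=3); 3→4: 4^(4 + 1) + 4^4 + 4 = 1284; 1284−1 = 1283
i=2: 1283 = 4^(4 + 1) + 4^4 + 3 (b=4); 4→5: 5^(5 + 1) + 5^5 + 3 = 18753; 18753−1 = 18752
i=3: 18752 = 5^(5 + 1) + 5^5 + 2 (b=5); 5→6: 6^(6 + 1) + 6^6 + 2 = 326594; 326594−1 = 326593
i=4: 326593 = 6^(6 + 1) + 6^6 + 1 (b=6); 6→7: 7^(7 + 1) + 7^7 + 1 = 6588345; 6588345−1 = 6588344

6261751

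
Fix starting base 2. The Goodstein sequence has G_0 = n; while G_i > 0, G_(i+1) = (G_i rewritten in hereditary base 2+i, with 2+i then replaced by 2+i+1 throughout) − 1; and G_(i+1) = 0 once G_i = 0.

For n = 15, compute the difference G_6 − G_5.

144406599

i=0: 15 = 2^(2 + 1) + 2^2 + 2 + 1 (b=2); 2→3: 3^(3 + 1) + 3^3 + 3 + 1 = 112; 112−1 = 111
i=1: 111 = 3^(3 + 1) + 3^3 + 3 (b=3); 3→4: 4^(4 + 1) + 4^4 + 4 = 1284; 1284−1 = 1283
i=2: 1283 = 4^(4 + 1) + 4^4 + 3 (b=4); 4→5: 5^(5 + 1) + 5^5 + 3 = 18753; 18753−1 = 18752
i=3: 18752 = 5^(5 + 1) + 5^5 + 2 (b=5); 5→6: 6^(6 + 1) + 6^6 + 2 = 326594; 326594−1 = 326593
i=4: 326593 = 6^(6 + 1) + 6^6 + 1 (b=6); 6→7: 7^(7 + 1) + 7^7 + 1 = 6588345; 6588345−1 = 6588344
i=5: 6588344 = 7^(7 + 1) + 7^7 (b=7); 7→8: 8^(8 + 1) + 8^8 = 150994944; 150994944−1 = 150994943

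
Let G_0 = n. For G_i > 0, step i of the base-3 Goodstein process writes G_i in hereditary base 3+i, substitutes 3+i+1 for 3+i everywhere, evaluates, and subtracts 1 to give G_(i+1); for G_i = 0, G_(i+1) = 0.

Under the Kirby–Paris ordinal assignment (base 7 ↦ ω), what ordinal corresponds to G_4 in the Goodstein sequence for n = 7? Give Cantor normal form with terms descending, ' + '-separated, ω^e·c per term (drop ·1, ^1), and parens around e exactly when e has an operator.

7 —HB3→ 2·3 + 1 —bump→ 2·4 + 1 = 9 —(−1)→ 8
8 —HB4→ 2·4 —bump→ 2·5 = 10 —(−1)→ 9
9 —HB5→ 5 + 4 —bump→ 6 + 4 = 10 —(−1)→ 9
9 —HB6→ 6 + 3 —bump→ 7 + 3 = 10 —(−1)→ 9
9 —HB7→ 7 + 2 —bump→ 8 + 2 = 10 —(−1)→ 9

ω + 2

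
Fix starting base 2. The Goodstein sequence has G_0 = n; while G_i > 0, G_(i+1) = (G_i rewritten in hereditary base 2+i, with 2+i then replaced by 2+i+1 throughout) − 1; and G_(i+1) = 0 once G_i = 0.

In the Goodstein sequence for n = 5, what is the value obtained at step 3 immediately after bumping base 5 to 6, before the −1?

[0] 5 ≡ 2^2 + 1 (base 2). Lift 3: 28. −1: 27.
[1] 27 ≡ 3^3 (base 3). Lift 4: 256. −1: 255.
[2] 255 ≡ 3·4^3 + 3·4^2 + 3·4 + 3 (base 4). Lift 5: 468. −1: 467.
[3] 467 ≡ 3·5^3 + 3·5^2 + 3·5 + 2 (base 5). Lift 6: 776. −1: 775.

776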